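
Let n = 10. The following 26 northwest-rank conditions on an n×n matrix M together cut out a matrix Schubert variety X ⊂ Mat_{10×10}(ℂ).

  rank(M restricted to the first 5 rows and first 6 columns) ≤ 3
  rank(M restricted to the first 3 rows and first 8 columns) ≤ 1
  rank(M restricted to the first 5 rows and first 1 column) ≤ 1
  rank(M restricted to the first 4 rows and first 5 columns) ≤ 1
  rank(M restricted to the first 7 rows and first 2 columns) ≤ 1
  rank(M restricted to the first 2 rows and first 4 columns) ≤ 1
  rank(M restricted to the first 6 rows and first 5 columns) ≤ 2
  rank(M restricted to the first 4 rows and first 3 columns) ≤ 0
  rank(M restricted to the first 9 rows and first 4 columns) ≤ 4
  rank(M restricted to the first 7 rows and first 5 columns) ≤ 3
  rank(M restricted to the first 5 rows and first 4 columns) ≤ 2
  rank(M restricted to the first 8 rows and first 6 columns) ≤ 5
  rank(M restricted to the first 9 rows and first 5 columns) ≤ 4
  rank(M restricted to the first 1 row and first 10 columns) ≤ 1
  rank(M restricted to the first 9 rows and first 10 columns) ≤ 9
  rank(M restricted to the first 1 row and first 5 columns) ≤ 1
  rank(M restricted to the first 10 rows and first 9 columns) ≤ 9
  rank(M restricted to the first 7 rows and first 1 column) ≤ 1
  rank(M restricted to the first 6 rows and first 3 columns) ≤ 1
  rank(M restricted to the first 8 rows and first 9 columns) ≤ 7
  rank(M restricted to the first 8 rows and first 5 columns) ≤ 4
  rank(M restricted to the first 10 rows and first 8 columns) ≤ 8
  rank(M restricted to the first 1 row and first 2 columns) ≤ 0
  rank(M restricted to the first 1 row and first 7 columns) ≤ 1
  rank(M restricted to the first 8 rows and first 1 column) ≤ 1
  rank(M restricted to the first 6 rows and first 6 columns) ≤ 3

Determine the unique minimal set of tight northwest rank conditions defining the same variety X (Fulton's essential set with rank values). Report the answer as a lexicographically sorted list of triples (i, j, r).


Rank table r_w(10×10) implied by the 26 constraints:

  0 0 0 1 1 1 1 1 1 1
  0 0 0 1 1 1 1 1 2 2
  0 0 0 1 1 1 1 1 2 3
  0 0 0 1 1 2 2 2 3 4
  1 1 1 2 2 3 3 3 4 5
  1 1 1 2 2 3 4 4 5 6
  1 1 2 3 3 4 5 5 6 7
  1 2 3 4 4 5 6 6 7 8
  1 2 3 4 4 5 6 7 8 9
  1 2 3 4 5 6 7 8 9 10

so w = (4, 9, 10, 6, 1, 7, 3, 2, 8, 5).

7 SE-corners of the 26-cell Rothe diagram give Ess(w):

[(3, 8, 1), (4, 3, 0), (4, 5, 1), (6, 3, 1), (6, 5, 2), (7, 2, 1), (9, 5, 4)]


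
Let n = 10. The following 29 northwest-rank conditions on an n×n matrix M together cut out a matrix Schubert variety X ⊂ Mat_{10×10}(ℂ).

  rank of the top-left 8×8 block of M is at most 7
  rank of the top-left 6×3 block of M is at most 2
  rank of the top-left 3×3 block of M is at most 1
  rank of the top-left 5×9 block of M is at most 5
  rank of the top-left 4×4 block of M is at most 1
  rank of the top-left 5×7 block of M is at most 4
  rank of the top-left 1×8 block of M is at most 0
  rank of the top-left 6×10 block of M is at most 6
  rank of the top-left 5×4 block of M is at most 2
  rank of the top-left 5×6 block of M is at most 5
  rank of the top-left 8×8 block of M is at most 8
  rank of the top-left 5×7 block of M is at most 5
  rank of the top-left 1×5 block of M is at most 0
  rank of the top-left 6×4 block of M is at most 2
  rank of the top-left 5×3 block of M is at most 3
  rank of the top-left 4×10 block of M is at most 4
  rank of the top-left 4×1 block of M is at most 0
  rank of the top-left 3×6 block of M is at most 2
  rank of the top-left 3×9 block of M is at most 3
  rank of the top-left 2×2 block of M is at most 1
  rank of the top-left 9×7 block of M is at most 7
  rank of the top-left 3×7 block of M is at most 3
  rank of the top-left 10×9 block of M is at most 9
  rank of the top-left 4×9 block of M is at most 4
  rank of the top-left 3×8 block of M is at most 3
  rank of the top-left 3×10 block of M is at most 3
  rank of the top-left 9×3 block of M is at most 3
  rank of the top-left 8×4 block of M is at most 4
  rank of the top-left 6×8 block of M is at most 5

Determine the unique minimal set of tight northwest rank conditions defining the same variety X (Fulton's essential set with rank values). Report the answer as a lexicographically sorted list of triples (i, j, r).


Reconstructing r_w from the 29 given conditions:

  i=1: 0 0 0 0 0 0 0 0 1 1
  i=2: 0 1 1 1 1 1 1 1 2 2
  i=3: 0 1 1 1 2 2 2 2 3 3
  i=4: 0 1 1 1 2 3 3 3 4 4
  i=5: 1 2 2 2 3 4 4 4 5 5
  i=6: 1 2 2 2 3 4 5 5 6 6
  i=7: 1 2 3 3 4 5 6 6 7 7
  i=8: 1 2 3 4 5 6 7 7 8 8
  i=9: 1 2 3 4 5 6 7 8 9 9
  i=10: 1 2 3 4 5 6 7 8 9 10

so w = (9, 2, 5, 6, 1, 7, 3, 4, 8, 10).

ℓ(w)=17; the 4 essential cells (i,j,r):

[(1, 8, 0), (4, 1, 0), (4, 4, 1), (6, 4, 2)]


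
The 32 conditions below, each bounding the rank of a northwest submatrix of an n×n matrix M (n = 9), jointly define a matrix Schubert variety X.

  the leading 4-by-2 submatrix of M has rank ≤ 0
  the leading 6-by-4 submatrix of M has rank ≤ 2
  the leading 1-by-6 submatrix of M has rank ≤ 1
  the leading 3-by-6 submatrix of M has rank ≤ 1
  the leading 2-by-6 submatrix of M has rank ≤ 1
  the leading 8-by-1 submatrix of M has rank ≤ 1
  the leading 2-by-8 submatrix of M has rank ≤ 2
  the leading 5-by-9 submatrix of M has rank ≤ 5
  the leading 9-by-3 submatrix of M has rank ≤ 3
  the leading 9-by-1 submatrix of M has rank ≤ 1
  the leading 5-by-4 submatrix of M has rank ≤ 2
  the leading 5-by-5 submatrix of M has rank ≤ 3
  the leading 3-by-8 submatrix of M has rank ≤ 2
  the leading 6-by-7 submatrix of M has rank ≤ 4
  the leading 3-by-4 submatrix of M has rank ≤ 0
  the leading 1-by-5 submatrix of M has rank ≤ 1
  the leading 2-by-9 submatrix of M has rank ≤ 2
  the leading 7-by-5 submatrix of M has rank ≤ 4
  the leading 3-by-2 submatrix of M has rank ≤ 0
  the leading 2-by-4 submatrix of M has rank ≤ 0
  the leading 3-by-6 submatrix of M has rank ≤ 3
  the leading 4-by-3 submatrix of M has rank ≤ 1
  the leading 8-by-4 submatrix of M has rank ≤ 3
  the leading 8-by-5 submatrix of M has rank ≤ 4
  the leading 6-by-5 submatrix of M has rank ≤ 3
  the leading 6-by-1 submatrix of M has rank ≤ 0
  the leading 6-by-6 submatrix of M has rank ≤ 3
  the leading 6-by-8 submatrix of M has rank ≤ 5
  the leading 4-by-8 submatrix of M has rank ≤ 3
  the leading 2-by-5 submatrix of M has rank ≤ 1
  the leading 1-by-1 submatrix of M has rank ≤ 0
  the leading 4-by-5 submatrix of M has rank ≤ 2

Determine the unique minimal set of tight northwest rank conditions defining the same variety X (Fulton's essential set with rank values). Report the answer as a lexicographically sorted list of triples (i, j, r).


Propagating the 32 rank bounds to every northwest block:

  R[1]: 0  0  0  0  1  1  1  1  1
  R[2]: 0  0  0  0  1  1  2  2  2
  R[3]: 0  0  0  0  1  1  2  2  3
  R[4]: 0  0  1  1  2  2  3  3  4
  R[5]: 0  1  2  2  3  3  4  4  5
  R[6]: 0  1  2  2  3  3  4  5  6
  R[7]: 1  2  3  3  4  4  5  6  7
  R[8]: 1  2  3  3  4  5  6  7  8
  R[9]: 1  2  3  4  5  6  7  8  9

hence w(1..9) = (5, 7, 9, 3, 2, 8, 1, 6, 4).

8 SE-corners of the 22-cell Rothe diagram give Ess(w):

[(3, 4, 0), (3, 6, 1), (3, 8, 2), (4, 2, 0), (6, 1, 0), (6, 4, 2), (6, 6, 3), (8, 4, 3)]


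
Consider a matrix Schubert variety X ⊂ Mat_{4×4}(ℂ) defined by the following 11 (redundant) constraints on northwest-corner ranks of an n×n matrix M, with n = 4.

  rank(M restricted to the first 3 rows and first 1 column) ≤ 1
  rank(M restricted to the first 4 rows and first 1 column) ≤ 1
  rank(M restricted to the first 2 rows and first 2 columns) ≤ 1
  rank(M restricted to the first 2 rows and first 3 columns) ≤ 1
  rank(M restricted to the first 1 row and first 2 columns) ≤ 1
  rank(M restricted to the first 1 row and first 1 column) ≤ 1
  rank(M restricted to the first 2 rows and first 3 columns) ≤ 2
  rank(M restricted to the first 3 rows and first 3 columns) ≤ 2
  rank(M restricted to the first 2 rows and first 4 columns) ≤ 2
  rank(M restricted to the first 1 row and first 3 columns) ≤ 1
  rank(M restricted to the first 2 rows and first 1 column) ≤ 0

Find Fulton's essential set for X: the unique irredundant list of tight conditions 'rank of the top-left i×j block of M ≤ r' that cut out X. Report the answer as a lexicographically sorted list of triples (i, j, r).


Propagating the 11 rank bounds to every northwest block:

  i=1: 0, 1, 1, 1
  i=2: 0, 1, 1, 2
  i=3: 1, 2, 2, 3
  i=4: 1, 2, 3, 4

second differences of R give the permutation w = (2, 4, 1, 3).

D(w) has 3 cells with 2 SE-corners; essential set:

[(2, 1, 0), (2, 3, 1)]


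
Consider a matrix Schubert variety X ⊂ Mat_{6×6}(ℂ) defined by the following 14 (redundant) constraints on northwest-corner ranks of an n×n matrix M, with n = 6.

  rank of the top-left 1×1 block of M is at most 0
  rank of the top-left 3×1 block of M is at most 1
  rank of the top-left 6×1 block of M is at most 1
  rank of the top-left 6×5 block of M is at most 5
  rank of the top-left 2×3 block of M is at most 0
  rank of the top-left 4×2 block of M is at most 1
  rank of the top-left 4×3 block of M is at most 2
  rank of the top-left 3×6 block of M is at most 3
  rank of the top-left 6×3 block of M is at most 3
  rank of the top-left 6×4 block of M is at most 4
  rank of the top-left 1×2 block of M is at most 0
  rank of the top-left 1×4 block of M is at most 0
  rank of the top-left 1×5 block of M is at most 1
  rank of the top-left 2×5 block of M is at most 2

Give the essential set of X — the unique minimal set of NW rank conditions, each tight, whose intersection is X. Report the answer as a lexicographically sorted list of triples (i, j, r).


Computing R[i][j] = min implied NW-rank bound (n=6, 14 conditions):

  row 1: 0 | 0 | 0 | 0 | 1 | 1
  row 2: 0 | 0 | 0 | 1 | 2 | 2
  row 3: 1 | 1 | 1 | 2 | 3 | 3
  row 4: 1 | 1 | 2 | 3 | 4 | 4
  row 5: 1 | 2 | 3 | 4 | 5 | 5
  row 6: 1 | 2 | 3 | 4 | 5 | 6

giving w = (5, 4, 1, 3, 2, 6) via Δ²R.

|D(w)|=8, |Ess(w)|=3:

[(1, 4, 0), (2, 3, 0), (4, 2, 1)]


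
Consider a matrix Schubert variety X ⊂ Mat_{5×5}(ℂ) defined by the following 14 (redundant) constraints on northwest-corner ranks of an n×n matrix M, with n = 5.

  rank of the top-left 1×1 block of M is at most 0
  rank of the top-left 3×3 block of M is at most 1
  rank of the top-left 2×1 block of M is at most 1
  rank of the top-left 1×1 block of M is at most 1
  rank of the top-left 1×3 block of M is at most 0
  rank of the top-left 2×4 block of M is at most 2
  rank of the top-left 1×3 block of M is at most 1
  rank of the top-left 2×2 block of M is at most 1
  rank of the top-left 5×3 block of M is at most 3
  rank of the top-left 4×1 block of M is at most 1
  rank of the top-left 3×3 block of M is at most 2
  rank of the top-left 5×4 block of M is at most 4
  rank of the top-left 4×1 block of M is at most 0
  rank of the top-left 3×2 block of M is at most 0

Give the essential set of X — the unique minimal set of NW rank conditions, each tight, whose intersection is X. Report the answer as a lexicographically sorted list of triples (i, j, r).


Recovering R(i,j) via the rank-extension bound from the 14 conditions:

  0, 0, 0, 1, 1
  0, 0, 1, 2, 2
  0, 0, 1, 2, 3
  0, 1, 2, 3, 4
  1, 2, 3, 4, 5

hence w(1..5) = (4, 3, 5, 2, 1).

Rothe diagram D(w) (8 cells), 3 SE-corners (essential conditions):

[(1, 3, 0), (3, 2, 0), (4, 1, 0)]


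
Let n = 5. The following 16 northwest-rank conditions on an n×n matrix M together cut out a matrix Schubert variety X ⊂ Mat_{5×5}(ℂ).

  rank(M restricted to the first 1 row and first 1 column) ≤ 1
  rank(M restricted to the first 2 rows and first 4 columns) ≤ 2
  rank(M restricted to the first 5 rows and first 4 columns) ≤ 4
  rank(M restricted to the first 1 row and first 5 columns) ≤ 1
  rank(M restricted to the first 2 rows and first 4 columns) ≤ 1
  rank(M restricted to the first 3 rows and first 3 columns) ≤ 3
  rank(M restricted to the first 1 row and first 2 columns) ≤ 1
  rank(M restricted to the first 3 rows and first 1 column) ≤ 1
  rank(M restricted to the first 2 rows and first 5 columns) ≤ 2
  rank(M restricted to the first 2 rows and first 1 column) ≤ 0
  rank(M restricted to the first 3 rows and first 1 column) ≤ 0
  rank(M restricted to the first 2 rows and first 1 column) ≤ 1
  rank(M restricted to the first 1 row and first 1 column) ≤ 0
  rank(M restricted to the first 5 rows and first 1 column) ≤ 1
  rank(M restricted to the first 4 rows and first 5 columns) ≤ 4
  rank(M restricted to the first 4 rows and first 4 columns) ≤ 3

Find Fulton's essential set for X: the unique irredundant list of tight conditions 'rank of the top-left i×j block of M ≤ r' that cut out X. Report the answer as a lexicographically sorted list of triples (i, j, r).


Computing R[i][j] = min implied NW-rank bound (n=5, 16 conditions):

  row 1: 0 | 1 | 1 | 1 | 1
  row 2: 0 | 1 | 1 | 1 | 2
  row 3: 0 | 1 | 2 | 2 | 3
  row 4: 1 | 2 | 3 | 3 | 4
  row 5: 1 | 2 | 3 | 4 | 5

so w = (2, 5, 3, 1, 4).

ℓ(w)=5; the 2 essential cells (i,j,r):

[(2, 4, 1), (3, 1, 0)]


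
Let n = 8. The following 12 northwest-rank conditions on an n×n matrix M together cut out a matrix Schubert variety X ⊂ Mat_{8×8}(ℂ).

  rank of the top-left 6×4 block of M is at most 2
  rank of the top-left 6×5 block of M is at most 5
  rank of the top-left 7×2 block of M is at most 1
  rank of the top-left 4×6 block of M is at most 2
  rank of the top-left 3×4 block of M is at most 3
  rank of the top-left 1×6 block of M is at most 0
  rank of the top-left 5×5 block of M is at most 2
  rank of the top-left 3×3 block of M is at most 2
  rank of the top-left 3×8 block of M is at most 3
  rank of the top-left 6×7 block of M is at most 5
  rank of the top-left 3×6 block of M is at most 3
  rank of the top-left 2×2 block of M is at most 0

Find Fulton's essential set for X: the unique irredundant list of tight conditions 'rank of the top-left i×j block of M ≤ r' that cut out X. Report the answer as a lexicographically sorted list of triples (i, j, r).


Computing R[i][j] = min implied NW-rank bound (n=8, 12 conditions):

  R[1]: 0 | 0 | 0 | 0 | 0 | 0 | 1 | 1
  R[2]: 0 | 0 | 1 | 1 | 1 | 1 | 2 | 2
  R[3]: 1 | 1 | 2 | 2 | 2 | 2 | 3 | 3
  R[4]: 1 | 1 | 2 | 2 | 2 | 2 | 3 | 4
  R[5]: 1 | 1 | 2 | 2 | 2 | 3 | 4 | 5
  R[6]: 1 | 1 | 2 | 2 | 3 | 4 | 5 | 6
  R[7]: 1 | 1 | 2 | 3 | 4 | 5 | 6 | 7
  R[8]: 1 | 2 | 3 | 4 | 5 | 6 | 7 | 8

hence w(1..8) = (7, 3, 1, 8, 6, 5, 4, 2).

D(w) has 18 cells with 6 SE-corners; essential set:

[(1, 6, 0), (2, 2, 0), (4, 6, 2), (5, 5, 2), (6, 4, 2), (7, 2, 1)]


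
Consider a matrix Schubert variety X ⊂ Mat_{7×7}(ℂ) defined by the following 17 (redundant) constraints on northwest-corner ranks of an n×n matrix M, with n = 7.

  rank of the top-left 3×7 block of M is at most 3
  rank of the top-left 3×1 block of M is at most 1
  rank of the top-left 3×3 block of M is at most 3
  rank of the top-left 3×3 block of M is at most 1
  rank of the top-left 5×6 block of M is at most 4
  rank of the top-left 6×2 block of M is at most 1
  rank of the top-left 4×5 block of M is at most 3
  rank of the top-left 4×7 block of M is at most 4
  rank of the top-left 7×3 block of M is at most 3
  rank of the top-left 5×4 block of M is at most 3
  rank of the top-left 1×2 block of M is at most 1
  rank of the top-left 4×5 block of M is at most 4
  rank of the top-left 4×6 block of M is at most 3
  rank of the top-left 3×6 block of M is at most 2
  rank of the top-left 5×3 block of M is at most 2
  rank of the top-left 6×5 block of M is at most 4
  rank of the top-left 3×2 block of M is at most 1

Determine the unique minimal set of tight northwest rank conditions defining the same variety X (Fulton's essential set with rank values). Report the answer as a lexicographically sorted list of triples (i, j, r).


Recovering R(i,j) via the rank-extension bound from the 17 conditions:

  row 1: 1 1 1 1 1 1 1
  row 2: 1 1 1 2 2 2 2
  row 3: 1 1 1 2 2 2 3
  row 4: 1 1 2 3 3 3 4
  row 5: 1 1 2 3 4 4 5
  row 6: 1 1 2 3 4 5 6
  row 7: 1 2 3 4 5 6 7

the unique w with this rank table is (1, 4, 7, 3, 5, 6, 2).

Fulton essential set (3 of the 9 Rothe cells):

[(3, 3, 1), (3, 6, 2), (6, 2, 1)]


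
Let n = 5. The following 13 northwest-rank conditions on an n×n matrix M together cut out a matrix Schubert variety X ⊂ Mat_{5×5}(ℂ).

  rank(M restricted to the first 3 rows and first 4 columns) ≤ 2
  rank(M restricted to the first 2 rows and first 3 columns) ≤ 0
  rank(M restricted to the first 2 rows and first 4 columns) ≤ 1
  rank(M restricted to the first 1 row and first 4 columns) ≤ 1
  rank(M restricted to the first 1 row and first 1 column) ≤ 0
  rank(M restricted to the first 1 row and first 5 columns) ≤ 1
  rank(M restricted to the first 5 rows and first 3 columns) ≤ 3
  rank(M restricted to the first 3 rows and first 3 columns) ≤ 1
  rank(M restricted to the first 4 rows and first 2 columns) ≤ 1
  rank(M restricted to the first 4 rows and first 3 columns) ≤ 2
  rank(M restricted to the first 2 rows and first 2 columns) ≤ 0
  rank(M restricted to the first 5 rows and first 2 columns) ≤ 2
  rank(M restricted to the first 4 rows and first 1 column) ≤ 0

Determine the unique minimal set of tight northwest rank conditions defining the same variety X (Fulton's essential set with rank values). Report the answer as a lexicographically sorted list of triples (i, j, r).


Rank table r_w(5×5) implied by the 13 constraints:

  i=1: 0 | 0 | 0 | 1 | 1
  i=2: 0 | 0 | 0 | 1 | 2
  i=3: 0 | 1 | 1 | 2 | 3
  i=4: 0 | 1 | 2 | 3 | 4
  i=5: 1 | 2 | 3 | 4 | 5

hence w(1..5) = (4, 5, 2, 3, 1).

D(w) has 8 cells with 2 SE-corners; essential set:

[(2, 3, 0), (4, 1, 0)]


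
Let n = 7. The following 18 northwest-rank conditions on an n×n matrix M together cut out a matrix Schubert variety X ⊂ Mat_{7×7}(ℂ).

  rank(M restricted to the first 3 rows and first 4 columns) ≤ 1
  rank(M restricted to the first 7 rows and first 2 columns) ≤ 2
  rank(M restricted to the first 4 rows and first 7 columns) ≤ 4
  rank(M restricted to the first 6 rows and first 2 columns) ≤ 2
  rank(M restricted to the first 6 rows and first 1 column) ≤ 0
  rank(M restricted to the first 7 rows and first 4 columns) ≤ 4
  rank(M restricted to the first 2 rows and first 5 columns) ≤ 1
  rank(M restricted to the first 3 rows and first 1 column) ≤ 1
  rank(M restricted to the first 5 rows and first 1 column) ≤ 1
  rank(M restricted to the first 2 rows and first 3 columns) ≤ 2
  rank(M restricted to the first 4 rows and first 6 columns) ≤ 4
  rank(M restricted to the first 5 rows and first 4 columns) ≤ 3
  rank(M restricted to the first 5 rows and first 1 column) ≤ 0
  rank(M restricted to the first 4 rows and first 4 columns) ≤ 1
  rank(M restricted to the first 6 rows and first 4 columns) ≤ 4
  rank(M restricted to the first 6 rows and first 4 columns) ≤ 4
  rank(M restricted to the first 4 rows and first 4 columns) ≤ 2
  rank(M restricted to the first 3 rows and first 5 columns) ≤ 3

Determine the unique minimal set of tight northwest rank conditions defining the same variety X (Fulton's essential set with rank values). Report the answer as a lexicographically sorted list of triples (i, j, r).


Reconstructing r_w from the 18 given conditions:

  i=1: 0  1  1  1  1  1  1
  i=2: 0  1  1  1  1  2  2
  i=3: 0  1  1  1  2  3  3
  i=4: 0  1  1  1  2  3  4
  i=5: 0  1  2  2  3  4  5
  i=6: 0  1  2  3  4  5  6
  i=7: 1  2  3  4  5  6  7

so w = (2, 6, 5, 7, 3, 4, 1).

ℓ(w)=13; the 3 essential cells (i,j,r):

[(2, 5, 1), (4, 4, 1), (6, 1, 0)]


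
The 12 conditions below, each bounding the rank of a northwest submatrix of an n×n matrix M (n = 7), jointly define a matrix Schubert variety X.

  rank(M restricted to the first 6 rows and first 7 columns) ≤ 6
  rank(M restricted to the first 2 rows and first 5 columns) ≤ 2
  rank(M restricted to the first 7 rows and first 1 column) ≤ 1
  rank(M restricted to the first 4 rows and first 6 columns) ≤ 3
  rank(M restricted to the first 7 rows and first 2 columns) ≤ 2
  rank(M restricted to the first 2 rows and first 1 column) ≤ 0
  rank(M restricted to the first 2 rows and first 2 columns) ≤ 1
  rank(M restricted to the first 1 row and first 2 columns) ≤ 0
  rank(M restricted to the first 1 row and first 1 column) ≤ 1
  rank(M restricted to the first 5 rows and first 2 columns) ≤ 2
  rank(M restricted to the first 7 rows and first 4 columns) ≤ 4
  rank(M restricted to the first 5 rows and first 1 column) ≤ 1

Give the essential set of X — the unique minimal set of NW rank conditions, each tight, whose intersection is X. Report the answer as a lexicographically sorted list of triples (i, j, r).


Rank table r_w(7×7) implied by the 12 constraints:

  R[1]: 0 | 0 | 1 | 1 | 1 | 1 | 1
  R[2]: 0 | 1 | 2 | 2 | 2 | 2 | 2
  R[3]: 1 | 2 | 3 | 3 | 3 | 3 | 3
  R[4]: 1 | 2 | 3 | 3 | 3 | 3 | 4
  R[5]: 1 | 2 | 3 | 4 | 4 | 4 | 5
  R[6]: 1 | 2 | 3 | 4 | 5 | 5 | 6
  R[7]: 1 | 2 | 3 | 4 | 5 | 6 | 7

giving w = (3, 2, 1, 7, 4, 5, 6) via Δ²R.

Rothe diagram D(w) (6 cells), 3 SE-corners (essential conditions):

[(1, 2, 0), (2, 1, 0), (4, 6, 3)]


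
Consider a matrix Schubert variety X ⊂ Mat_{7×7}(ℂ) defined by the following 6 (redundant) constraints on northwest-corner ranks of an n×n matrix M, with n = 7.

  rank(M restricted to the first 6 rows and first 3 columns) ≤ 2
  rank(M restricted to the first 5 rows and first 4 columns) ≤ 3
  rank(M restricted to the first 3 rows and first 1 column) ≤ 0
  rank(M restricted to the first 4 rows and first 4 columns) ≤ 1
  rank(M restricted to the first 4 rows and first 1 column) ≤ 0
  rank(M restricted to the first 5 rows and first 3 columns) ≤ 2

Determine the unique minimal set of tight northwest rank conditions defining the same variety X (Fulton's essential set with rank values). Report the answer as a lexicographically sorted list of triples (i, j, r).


Propagating the 6 rank bounds to every northwest block:

  i=1: 0, 1, 1, 1, 1, 1, 1
  i=2: 0, 1, 1, 1, 2, 2, 2
  i=3: 0, 1, 1, 1, 2, 3, 3
  i=4: 0, 1, 1, 1, 2, 3, 4
  i=5: 1, 2, 2, 2, 3, 4, 5
  i=6: 1, 2, 2, 3, 4, 5, 6
  i=7: 1, 2, 3, 4, 5, 6, 7

second differences of R give the permutation w = (2, 5, 6, 7, 1, 4, 3).

Rothe diagram D(w) (11 cells), 3 SE-corners (essential conditions):

[(4, 1, 0), (4, 4, 1), (6, 3, 2)]


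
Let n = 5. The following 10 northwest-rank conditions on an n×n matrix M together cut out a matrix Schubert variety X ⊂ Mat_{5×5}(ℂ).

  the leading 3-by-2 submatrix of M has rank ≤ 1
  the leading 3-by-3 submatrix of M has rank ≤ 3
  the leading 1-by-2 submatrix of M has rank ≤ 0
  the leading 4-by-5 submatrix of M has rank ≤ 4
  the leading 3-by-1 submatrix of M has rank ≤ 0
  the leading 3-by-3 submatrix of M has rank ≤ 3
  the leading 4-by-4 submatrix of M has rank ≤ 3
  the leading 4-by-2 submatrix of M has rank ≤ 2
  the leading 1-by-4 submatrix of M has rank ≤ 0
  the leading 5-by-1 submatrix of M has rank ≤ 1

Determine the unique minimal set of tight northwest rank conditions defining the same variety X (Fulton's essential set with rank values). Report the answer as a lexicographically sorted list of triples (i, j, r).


The tightest implied rank at each (i,j), from the 10 conditions:

  i=1: 0 | 0 | 0 | 0 | 1
  i=2: 0 | 1 | 1 | 1 | 2
  i=3: 0 | 1 | 2 | 2 | 3
  i=4: 1 | 2 | 3 | 3 | 4
  i=5: 1 | 2 | 3 | 4 | 5

reading off 1-entries of Δ²R: w = (5, 2, 3, 1, 4).

ℓ(w)=6; the 2 essential cells (i,j,r):

[(1, 4, 0), (3, 1, 0)]


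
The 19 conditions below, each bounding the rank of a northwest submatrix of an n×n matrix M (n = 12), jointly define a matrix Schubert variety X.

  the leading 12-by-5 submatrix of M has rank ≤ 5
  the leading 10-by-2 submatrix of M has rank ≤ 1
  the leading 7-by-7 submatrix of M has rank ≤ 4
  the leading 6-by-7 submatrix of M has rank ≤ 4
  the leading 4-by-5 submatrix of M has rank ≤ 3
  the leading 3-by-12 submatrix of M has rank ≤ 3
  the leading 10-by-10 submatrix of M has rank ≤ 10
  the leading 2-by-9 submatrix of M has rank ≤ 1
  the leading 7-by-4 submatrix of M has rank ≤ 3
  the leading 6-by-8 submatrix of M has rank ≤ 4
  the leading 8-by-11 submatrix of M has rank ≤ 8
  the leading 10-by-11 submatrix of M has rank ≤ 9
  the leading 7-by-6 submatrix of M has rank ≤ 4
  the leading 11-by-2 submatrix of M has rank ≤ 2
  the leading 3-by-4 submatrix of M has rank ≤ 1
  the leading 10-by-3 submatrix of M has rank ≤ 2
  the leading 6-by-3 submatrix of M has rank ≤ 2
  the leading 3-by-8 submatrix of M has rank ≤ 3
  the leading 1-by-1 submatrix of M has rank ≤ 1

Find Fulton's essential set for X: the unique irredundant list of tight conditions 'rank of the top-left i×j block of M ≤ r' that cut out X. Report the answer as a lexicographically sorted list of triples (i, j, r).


Rank table r_w(12×12) implied by the 19 constraints:

  R[1]: 1  1  1  1  1  1  1  1  1  1  1  1
  R[2]: 1  1  1  1  1  1  1  1  1  2  2  2
  R[3]: 1  1  1  1  2  2  2  2  2  3  3  3
  R[4]: 1  1  2  2  3  3  3  3  3  4  4  4
  R[5]: 1  1  2  3  4  4  4  4  4  5  5  5
  R[6]: 1  1  2  3  4  4  4  4  5  6  6  6
  R[7]: 1  1  2  3  4  4  4  5  6  7  7  7
  R[8]: 1  1  2  3  4  5  5  6  7  8  8  8
  R[9]: 1  1  2  3  4  5  6  7  8  9  9  9
  R[10]: 1  1  2  3  4  5  6  7  8  9  9  10
  R[11]: 1  2  3  4  5  6  7  8  9  10  10  11
  R[12]: 1  2  3  4  5  6  7  8  9  10  11  12

giving w = (1, 10, 5, 3, 4, 9, 8, 6, 7, 12, 2, 11) via Δ²R.

|D(w)|=24, |Ess(w)|=6:

[(2, 9, 1), (3, 4, 1), (6, 8, 4), (7, 7, 4), (10, 2, 1), (10, 11, 9)]


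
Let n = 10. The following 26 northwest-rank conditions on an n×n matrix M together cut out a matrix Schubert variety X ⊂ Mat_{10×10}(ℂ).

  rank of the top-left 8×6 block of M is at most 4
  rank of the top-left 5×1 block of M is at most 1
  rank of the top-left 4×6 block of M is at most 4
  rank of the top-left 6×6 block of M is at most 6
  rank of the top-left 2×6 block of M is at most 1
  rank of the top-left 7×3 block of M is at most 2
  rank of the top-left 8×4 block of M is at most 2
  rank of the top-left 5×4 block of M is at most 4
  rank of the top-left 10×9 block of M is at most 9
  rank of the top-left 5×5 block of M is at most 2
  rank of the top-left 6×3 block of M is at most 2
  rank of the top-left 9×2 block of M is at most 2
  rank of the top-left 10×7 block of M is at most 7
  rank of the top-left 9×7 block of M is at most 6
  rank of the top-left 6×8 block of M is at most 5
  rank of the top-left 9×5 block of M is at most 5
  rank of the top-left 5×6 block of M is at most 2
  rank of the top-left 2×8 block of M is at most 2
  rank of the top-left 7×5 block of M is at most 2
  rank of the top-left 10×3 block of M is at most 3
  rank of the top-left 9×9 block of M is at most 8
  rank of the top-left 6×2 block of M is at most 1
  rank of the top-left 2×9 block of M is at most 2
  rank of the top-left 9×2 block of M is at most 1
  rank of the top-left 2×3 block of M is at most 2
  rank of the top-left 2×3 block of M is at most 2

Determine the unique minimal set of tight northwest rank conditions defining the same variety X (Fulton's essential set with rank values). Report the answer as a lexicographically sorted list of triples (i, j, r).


The tightest implied rank at each (i,j), from the 26 conditions:

  row 1: 1 | 1 | 1 | 1 | 1 | 1 | 1 | 1 | 1 | 1
  row 2: 1 | 1 | 1 | 1 | 1 | 1 | 2 | 2 | 2 | 2
  row 3: 1 | 1 | 2 | 2 | 2 | 2 | 3 | 3 | 3 | 3
  row 4: 1 | 1 | 2 | 2 | 2 | 2 | 3 | 4 | 4 | 4
  row 5: 1 | 1 | 2 | 2 | 2 | 2 | 3 | 4 | 5 | 5
  row 6: 1 | 1 | 2 | 2 | 2 | 3 | 4 | 5 | 6 | 6
  row 7: 1 | 1 | 2 | 2 | 2 | 3 | 4 | 5 | 6 | 7
  row 8: 1 | 1 | 2 | 2 | 3 | 4 | 5 | 6 | 7 | 8
  row 9: 1 | 1 | 2 | 3 | 4 | 5 | 6 | 7 | 8 | 9
  row 10: 1 | 2 | 3 | 4 | 5 | 6 | 7 | 8 | 9 | 10

the unique w with this rank table is (1, 7, 3, 8, 9, 6, 10, 5, 4, 2).

D(w) has 23 cells with 5 SE-corners; essential set:

[(2, 6, 1), (5, 6, 2), (7, 5, 2), (8, 4, 2), (9, 2, 1)]


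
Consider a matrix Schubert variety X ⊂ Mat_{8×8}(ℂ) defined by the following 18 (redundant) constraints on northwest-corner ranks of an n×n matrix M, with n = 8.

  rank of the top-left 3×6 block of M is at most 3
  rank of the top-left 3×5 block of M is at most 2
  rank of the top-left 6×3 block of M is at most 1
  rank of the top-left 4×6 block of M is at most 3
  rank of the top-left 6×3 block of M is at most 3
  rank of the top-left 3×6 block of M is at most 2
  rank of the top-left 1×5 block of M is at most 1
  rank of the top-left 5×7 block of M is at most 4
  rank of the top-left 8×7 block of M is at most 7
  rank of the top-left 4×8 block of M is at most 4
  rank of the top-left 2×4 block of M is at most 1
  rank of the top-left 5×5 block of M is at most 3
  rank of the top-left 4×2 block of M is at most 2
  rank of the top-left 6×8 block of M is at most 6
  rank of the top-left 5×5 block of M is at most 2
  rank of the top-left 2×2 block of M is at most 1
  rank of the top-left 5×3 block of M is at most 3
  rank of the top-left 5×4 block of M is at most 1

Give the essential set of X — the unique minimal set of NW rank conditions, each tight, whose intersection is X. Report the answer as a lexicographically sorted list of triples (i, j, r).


The tightest implied rank at each (i,j), from the 18 conditions:

  1  1  1  1  1  1  1  1
  1  1  1  1  2  2  2  2
  1  1  1  1  2  2  3  3
  1  1  1  1  2  3  4  4
  1  1  1  1  2  3  4  5
  1  1  1  2  3  4  5  6
  1  2  2  3  4  5  6  7
  1  2  3  4  5  6  7  8

giving w = (1, 5, 7, 6, 8, 4, 2, 3) via Δ²R.

D(w) has 15 cells with 3 SE-corners; essential set:

[(3, 6, 2), (5, 4, 1), (6, 3, 1)]


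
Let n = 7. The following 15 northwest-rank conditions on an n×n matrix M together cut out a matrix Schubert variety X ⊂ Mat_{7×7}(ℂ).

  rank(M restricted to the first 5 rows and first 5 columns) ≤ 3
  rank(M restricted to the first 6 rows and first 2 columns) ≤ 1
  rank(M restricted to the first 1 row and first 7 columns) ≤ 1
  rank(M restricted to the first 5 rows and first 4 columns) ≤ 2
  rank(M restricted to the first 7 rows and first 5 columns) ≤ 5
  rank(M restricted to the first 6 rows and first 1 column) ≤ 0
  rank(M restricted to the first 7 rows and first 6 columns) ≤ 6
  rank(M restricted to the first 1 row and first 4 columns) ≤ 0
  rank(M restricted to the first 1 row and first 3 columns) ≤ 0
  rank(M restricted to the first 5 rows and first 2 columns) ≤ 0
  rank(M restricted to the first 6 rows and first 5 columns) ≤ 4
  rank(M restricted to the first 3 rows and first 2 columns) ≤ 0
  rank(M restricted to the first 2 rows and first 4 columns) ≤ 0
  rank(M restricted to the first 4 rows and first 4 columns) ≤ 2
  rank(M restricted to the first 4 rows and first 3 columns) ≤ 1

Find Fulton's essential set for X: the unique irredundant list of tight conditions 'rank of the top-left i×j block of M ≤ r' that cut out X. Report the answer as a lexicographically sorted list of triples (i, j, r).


Propagating the 15 rank bounds to every northwest block:

  0  0  0  0  1  1  1
  0  0  0  0  1  2  2
  0  0  1  1  2  3  3
  0  0  1  2  3  4  4
  0  0  1  2  3  4  5
  0  1  2  3  4  5  6
  1  2  3  4  5  6  7

second differences of R give the permutation w = (5, 6, 3, 4, 7, 2, 1).

D(w) has 15 cells with 3 SE-corners; essential set:

[(2, 4, 0), (5, 2, 0), (6, 1, 0)]


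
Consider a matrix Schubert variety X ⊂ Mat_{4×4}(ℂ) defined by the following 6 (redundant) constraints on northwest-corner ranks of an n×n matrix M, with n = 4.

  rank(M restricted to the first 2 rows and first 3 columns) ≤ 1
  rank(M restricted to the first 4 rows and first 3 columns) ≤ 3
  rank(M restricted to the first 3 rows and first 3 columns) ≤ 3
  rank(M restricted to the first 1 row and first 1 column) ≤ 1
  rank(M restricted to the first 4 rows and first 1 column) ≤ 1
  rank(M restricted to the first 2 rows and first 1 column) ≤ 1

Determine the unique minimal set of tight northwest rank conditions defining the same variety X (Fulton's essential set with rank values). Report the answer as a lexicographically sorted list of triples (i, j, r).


Rank table r_w(4×4) implied by the 6 constraints:

  i=1: 1  1  1  1
  i=2: 1  1  1  2
  i=3: 1  2  2  3
  i=4: 1  2  3  4

second differences of R give the permutation w = (1, 4, 2, 3).

1 SE-corner of the 2-cell Rothe diagram gives Ess(w):

[(2, 3, 1)]


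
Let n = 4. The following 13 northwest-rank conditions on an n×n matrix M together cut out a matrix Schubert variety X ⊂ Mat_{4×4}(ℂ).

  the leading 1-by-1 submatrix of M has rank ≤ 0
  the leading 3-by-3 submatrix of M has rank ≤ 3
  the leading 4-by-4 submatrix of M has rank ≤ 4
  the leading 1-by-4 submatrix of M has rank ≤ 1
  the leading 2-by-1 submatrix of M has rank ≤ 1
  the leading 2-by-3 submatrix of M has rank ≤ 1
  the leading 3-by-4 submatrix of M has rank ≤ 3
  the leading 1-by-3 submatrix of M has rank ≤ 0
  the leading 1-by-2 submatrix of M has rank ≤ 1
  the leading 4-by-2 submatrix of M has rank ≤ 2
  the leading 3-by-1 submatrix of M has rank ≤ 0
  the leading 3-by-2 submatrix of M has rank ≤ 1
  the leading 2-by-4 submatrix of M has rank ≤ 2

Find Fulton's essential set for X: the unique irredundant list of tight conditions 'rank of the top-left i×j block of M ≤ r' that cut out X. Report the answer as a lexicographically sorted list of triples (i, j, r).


Rank table r_w(4×4) implied by the 13 constraints:

  row 1: 0 0 0 1
  row 2: 0 1 1 2
  row 3: 0 1 2 3
  row 4: 1 2 3 4

second differences of R give the permutation w = (4, 2, 3, 1).

Rothe diagram D(w) (5 cells), 2 SE-corners (essential conditions):

[(1, 3, 0), (3, 1, 0)]


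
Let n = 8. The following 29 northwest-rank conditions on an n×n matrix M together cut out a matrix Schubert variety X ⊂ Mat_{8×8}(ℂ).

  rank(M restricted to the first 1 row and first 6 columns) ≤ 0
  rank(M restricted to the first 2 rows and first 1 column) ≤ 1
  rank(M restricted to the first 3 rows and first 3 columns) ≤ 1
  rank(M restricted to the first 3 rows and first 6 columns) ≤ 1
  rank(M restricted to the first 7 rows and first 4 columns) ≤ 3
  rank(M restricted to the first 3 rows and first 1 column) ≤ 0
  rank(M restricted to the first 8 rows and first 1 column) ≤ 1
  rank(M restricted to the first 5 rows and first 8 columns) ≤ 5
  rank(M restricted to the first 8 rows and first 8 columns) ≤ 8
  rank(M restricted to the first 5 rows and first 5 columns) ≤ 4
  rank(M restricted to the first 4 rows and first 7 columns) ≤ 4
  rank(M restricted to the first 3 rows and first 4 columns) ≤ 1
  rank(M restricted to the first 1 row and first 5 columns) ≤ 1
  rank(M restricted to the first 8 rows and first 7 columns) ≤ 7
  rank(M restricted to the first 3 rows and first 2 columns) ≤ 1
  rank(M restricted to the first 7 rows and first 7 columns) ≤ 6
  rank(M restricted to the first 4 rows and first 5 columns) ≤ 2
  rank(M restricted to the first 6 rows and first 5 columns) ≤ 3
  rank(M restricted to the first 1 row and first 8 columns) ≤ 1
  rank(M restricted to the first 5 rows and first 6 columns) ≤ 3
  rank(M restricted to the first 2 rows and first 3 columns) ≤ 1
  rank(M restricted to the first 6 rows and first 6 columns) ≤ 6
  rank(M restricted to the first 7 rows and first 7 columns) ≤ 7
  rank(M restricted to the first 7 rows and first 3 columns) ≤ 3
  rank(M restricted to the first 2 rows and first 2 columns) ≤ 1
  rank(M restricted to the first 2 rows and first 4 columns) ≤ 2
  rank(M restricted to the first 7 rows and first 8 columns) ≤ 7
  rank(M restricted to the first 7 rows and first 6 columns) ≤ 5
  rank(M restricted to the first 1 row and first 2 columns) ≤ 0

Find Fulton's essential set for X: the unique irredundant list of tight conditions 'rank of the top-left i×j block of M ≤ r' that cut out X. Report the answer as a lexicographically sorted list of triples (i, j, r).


Reconstructing r_w from the 29 given conditions:

  0, 0, 0, 0, 0, 0, 1, 1
  0, 1, 1, 1, 1, 1, 2, 2
  0, 1, 1, 1, 1, 1, 2, 3
  1, 2, 2, 2, 2, 2, 3, 4
  1, 2, 3, 3, 3, 3, 4, 5
  1, 2, 3, 3, 3, 4, 5, 6
  1, 2, 3, 3, 4, 5, 6, 7
  1, 2, 3, 4, 5, 6, 7, 8

reading off 1-entries of Δ²R: w = (7, 2, 8, 1, 3, 6, 5, 4).

5 SE-corners of the 15-cell Rothe diagram give Ess(w):

[(1, 6, 0), (3, 1, 0), (3, 6, 1), (6, 5, 3), (7, 4, 3)]


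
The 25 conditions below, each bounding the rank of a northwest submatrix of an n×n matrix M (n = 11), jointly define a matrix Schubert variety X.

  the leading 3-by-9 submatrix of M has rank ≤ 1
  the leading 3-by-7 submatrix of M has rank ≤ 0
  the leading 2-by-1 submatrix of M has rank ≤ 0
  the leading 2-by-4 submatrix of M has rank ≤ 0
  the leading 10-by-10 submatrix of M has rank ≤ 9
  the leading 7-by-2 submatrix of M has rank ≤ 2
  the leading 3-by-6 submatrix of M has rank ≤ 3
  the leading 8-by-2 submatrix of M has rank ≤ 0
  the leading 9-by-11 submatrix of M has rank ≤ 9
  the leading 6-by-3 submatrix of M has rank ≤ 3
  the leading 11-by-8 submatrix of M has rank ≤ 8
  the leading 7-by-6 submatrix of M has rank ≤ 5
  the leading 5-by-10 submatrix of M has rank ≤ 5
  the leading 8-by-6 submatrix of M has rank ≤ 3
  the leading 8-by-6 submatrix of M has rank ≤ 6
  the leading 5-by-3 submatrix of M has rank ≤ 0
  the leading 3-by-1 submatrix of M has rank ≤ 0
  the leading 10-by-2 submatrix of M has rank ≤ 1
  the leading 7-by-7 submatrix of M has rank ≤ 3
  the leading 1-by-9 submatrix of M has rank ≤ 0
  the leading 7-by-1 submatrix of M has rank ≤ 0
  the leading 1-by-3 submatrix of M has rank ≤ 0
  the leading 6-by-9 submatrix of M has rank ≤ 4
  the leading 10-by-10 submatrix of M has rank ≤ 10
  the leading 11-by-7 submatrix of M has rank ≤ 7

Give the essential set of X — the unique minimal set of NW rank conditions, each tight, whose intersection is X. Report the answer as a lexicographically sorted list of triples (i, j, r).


Recovering R(i,j) via the rank-extension bound from the 25 conditions:

  0, 0, 0, 0, 0, 0, 0, 0, 0, 1, 1
  0, 0, 0, 0, 0, 0, 0, 1, 1, 2, 2
  0, 0, 0, 0, 0, 0, 0, 1, 1, 2, 3
  0, 0, 0, 1, 1, 1, 1, 2, 2, 3, 4
  0, 0, 0, 1, 2, 2, 2, 3, 3, 4, 5
  0, 0, 1, 2, 3, 3, 3, 4, 4, 5, 6
  0, 0, 1, 2, 3, 3, 3, 4, 5, 6, 7
  0, 0, 1, 2, 3, 3, 4, 5, 6, 7, 8
  1, 1, 2, 3, 4, 4, 5, 6, 7, 8, 9
  1, 1, 2, 3, 4, 5, 6, 7, 8, 9, 10
  1, 2, 3, 4, 5, 6, 7, 8, 9, 10, 11

so w = (10, 8, 11, 4, 5, 3, 9, 7, 1, 6, 2).

Fulton essential set (8 of the 40 Rothe cells):

[(1, 9, 0), (3, 7, 0), (3, 9, 1), (5, 3, 0), (7, 7, 3), (8, 2, 0), (8, 6, 3), (10, 2, 1)]


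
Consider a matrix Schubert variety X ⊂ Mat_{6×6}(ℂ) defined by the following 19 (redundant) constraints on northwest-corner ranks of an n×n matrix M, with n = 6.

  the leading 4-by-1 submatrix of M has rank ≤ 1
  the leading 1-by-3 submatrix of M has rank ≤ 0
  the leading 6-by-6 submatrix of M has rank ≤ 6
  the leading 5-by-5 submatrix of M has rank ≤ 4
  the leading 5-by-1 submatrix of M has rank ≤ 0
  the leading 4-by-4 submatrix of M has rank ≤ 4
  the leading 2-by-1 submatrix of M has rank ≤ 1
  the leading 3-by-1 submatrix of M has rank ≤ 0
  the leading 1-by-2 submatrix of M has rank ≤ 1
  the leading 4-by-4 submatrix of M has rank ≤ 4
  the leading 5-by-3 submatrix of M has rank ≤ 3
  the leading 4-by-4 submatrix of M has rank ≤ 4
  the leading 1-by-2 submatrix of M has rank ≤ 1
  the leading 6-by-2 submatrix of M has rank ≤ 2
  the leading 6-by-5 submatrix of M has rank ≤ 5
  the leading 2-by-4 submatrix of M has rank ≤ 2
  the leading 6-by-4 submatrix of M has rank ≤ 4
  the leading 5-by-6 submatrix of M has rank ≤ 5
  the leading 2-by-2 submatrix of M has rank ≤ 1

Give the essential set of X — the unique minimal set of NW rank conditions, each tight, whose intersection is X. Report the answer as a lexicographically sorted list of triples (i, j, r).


Recovering R(i,j) via the rank-extension bound from the 19 conditions:

  i=1: 0 | 0 | 0 | 1 | 1 | 1
  i=2: 0 | 1 | 1 | 2 | 2 | 2
  i=3: 0 | 1 | 2 | 3 | 3 | 3
  i=4: 0 | 1 | 2 | 3 | 4 | 4
  i=5: 0 | 1 | 2 | 3 | 4 | 5
  i=6: 1 | 2 | 3 | 4 | 5 | 6

so w = (4, 2, 3, 5, 6, 1).

Fulton essential set (2 of the 7 Rothe cells):

[(1, 3, 0), (5, 1, 0)]
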